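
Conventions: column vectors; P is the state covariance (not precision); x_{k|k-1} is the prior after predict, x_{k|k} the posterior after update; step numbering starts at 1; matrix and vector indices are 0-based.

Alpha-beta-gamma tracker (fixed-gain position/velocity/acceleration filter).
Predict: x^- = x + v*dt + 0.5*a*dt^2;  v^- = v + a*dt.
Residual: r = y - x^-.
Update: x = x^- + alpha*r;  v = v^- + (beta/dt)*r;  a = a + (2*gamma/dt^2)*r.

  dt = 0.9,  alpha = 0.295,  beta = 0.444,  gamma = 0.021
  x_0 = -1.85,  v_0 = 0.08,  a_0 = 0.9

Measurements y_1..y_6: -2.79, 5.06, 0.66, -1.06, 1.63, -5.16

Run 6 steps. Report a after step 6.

step 1: x_pred=-1.4135  r=-1.3765  x^+=-1.8196  v^+=0.2109  a^+=0.8286
step 2: x_pred=-1.2941  r=6.3541  x^+=0.5803  v^+=4.0914  a^+=1.1581
step 3: x_pred=4.7316  r=-4.0716  x^+=3.5305  v^+=3.1250  a^+=0.9470
step 4: x_pred=6.7265  r=-7.7865  x^+=4.4295  v^+=0.1359  a^+=0.5432
step 5: x_pred=4.7719  r=-3.1419  x^+=3.8450  v^+=-0.9251  a^+=0.3803
step 6: x_pred=3.1664  r=-8.3264  x^+=0.7101  v^+=-4.6906  a^+=-0.0514

a_post = -0.0514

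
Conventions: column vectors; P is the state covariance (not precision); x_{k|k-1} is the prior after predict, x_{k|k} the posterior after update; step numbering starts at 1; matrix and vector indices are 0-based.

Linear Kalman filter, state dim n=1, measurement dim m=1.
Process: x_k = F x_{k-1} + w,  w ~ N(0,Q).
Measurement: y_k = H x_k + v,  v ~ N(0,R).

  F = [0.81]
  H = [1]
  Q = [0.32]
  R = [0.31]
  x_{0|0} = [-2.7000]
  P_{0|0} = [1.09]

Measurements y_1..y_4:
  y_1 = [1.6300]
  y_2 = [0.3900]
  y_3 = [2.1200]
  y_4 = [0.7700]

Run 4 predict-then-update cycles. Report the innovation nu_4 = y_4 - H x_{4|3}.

innov = [-0.3690]

step 1: x^-=[-2.1870]  P^-=[1.0351]  S=[1.3451]  K=[0.7695]  nu=[3.8170]  x^+=[0.7503]  P^+=[0.2386]
step 2: x^-=[0.6078]  P^-=[0.4765]  S=[0.7865]  K=[0.6059]  nu=[-0.2178]  x^+=[0.4758]  P^+=[0.1878]
step 3: x^-=[0.3854]  P^-=[0.4432]  S=[0.7532]  K=[0.5884]  nu=[1.7346]  x^+=[1.4061]  P^+=[0.1824]
step 4: x^-=[1.1390]  P^-=[0.4397]  S=[0.7497]  K=[0.5865]  nu=[-0.3690]  x^+=[0.9226]  P^+=[0.1818]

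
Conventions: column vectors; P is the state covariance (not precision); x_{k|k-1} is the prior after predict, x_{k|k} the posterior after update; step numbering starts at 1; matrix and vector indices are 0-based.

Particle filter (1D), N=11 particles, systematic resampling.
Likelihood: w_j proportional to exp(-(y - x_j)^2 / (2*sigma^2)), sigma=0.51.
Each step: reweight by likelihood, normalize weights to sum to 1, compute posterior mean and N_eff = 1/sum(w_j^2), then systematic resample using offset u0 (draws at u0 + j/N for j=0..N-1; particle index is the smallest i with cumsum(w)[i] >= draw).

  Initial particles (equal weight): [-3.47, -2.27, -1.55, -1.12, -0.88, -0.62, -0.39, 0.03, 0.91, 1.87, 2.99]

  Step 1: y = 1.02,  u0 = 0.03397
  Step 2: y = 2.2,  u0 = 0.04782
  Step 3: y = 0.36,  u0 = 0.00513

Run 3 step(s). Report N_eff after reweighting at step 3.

step 1: w=[0.0000, 0.0000, 0.0000, 0.0001, 0.0007, 0.0040, 0.0156, 0.1080, 0.6941, 0.1771, 0.0004]  mean=0.9581  Neff=1.9045  idx=[7, 7, 8, 8, 8, 8, 8, 8, 8, 9, 9]
step 2: w=[0.0001, 0.0001, 0.0214, 0.0214, 0.0214, 0.0214, 0.0214, 0.0214, 0.0214, 0.4251, 0.4251]  mean=1.7261  Neff=2.7427  idx=[4, 8, 9, 9, 9, 9, 10, 10, 10, 10, 10]
step 3: w=[0.4543, 0.4543, 0.0101, 0.0101, 0.0101, 0.0101, 0.0101, 0.0101, 0.0101, 0.0101, 0.0101]  mean=0.9977  Neff=2.4168  idx=[0, 0, 0, 0, 0, 1, 1, 1, 1, 1, 2]

N_eff = 2.4168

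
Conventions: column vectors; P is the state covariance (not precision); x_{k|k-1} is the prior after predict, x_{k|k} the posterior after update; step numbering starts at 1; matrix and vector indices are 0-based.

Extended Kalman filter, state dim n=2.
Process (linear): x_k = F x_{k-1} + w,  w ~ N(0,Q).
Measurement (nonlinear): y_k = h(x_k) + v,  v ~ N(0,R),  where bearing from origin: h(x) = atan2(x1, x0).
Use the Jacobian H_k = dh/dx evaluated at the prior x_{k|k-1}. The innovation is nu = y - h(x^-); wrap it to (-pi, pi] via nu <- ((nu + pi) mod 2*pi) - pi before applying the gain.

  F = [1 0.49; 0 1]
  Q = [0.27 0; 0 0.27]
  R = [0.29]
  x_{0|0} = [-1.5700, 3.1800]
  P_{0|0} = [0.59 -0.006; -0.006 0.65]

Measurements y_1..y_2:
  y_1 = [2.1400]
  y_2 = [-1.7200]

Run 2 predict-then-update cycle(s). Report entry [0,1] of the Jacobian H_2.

H_jac[0,1] = 0.0990

step 1: x^-=[-0.0118, 3.1800]  P^-=[1.0102 0.3125; 0.3125 0.9200]  H_jac=[-0.3145 -0.0012]  S=[0.3901]  K=[-0.8152; -0.2546]  nu=[0.5655]  x^+=[-0.4728, 3.0360]  P^+=[0.7509 0.2315; 0.2315 0.8947]
step 2: x^-=[1.0149, 3.0360]  P^-=[1.4626 0.6699; 0.6699 1.1647]  H_jac=[-0.2963 0.0990]  S=[0.3905]  K=[-0.9398; -0.2129]  nu=[-2.9682]  x^+=[3.8044, 3.6679]  P^+=[1.1177 0.5918; 0.5918 1.1470]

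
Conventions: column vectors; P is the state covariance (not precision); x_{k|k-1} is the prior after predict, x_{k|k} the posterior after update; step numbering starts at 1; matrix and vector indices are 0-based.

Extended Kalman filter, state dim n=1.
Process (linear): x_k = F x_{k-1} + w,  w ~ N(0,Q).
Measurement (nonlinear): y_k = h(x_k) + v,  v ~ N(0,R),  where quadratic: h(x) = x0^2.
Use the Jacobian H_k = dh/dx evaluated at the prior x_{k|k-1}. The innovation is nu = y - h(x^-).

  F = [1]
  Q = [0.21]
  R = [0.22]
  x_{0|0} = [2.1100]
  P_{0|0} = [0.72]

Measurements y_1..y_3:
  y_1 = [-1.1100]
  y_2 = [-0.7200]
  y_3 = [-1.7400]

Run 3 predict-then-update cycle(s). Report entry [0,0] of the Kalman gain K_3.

step 1: x^-=[2.1100]  P^-=[0.9300]  H_jac=[4.2200]  S=[16.7818]  K=[0.2339]  nu=[-5.5621]  x^+=[0.8092]  P^+=[0.0122]
step 2: x^-=[0.8092]  P^-=[0.2222]  H_jac=[1.6185]  S=[0.8020]  K=[0.4484]  nu=[-1.3749]  x^+=[0.1928]  P^+=[0.0609]
step 3: x^-=[0.1928]  P^-=[0.2709]  H_jac=[0.3856]  S=[0.2603]  K=[0.4014]  nu=[-1.7772]  x^+=[-0.5205]  P^+=[0.2290]

K[0,0] = 0.4014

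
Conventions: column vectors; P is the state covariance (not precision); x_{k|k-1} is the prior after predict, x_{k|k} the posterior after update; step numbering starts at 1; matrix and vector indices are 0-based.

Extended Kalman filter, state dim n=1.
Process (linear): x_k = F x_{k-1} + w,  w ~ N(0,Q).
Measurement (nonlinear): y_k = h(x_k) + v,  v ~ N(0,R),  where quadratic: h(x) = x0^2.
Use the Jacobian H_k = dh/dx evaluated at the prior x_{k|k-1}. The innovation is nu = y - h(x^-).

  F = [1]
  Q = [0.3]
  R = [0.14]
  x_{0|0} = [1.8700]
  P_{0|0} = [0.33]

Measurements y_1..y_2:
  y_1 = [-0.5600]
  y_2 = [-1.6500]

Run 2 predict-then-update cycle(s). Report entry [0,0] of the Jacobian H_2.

H_jac[0,0] = 1.6045

step 1: x^-=[1.8700]  P^-=[0.6300]  H_jac=[3.7400]  S=[8.9522]  K=[0.2632]  nu=[-4.0569]  x^+=[0.8022]  P^+=[0.0099]
step 2: x^-=[0.8022]  P^-=[0.3099]  H_jac=[1.6045]  S=[0.9377]  K=[0.5302]  nu=[-2.2936]  x^+=[-0.4138]  P^+=[0.0463]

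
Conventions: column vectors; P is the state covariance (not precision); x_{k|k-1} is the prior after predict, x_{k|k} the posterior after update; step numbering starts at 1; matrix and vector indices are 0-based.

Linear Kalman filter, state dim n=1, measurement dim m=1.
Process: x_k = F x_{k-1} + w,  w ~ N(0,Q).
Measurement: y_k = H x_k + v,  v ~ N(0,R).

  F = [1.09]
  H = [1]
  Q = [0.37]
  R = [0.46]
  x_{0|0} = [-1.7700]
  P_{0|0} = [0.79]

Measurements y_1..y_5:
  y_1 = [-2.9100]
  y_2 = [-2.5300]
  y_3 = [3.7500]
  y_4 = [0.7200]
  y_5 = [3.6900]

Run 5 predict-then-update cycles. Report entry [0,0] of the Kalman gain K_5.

K[0,0] = 0.6035

step 1: x^-=[-1.9293]  P^-=[1.3086]  S=[1.7686]  K=[0.7399]  nu=[-0.9807]  x^+=[-2.6549]  P^+=[0.3404]
step 2: x^-=[-2.8939]  P^-=[0.7744]  S=[1.2344]  K=[0.6273]  nu=[0.3639]  x^+=[-2.6656]  P^+=[0.2886]
step 3: x^-=[-2.9055]  P^-=[0.7129]  S=[1.1729]  K=[0.6078]  nu=[6.6555]  x^+=[1.1397]  P^+=[0.2796]
step 4: x^-=[1.2423]  P^-=[0.7022]  S=[1.1622]  K=[0.6042]  nu=[-0.5223]  x^+=[0.9267]  P^+=[0.2779]
step 5: x^-=[1.0101]  P^-=[0.7002]  S=[1.1602]  K=[0.6035]  nu=[2.6799]  x^+=[2.6275]  P^+=[0.2776]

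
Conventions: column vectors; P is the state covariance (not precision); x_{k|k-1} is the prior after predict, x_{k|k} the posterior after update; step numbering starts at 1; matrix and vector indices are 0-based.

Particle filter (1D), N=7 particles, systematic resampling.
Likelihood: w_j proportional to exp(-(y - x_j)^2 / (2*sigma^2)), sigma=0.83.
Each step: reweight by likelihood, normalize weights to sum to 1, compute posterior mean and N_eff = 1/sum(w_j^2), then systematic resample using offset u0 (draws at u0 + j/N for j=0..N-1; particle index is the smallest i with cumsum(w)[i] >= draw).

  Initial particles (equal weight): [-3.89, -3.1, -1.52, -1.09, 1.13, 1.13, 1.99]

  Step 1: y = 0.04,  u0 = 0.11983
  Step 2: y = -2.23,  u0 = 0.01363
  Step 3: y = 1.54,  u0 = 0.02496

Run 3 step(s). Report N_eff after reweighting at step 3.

step 1: w=[0.0000, 0.0005, 0.1159, 0.2683, 0.2862, 0.2862, 0.0429]  mean=0.2619  Neff=3.9832  idx=[3, 3, 4, 4, 5, 5, 6]
step 2: w=[0.4993, 0.4993, 0.0004, 0.0004, 0.0004, 0.0004, 0.0000]  mean=-1.0868  Neff=2.0057  idx=[0, 0, 0, 0, 1, 1, 1]
step 3: w=[0.1429, 0.1429, 0.1429, 0.1429, 0.1429, 0.1429, 0.1429]  mean=-1.0900  Neff=7.0000  idx=[0, 1, 2, 3, 4, 5, 6]

N_eff = 7.0000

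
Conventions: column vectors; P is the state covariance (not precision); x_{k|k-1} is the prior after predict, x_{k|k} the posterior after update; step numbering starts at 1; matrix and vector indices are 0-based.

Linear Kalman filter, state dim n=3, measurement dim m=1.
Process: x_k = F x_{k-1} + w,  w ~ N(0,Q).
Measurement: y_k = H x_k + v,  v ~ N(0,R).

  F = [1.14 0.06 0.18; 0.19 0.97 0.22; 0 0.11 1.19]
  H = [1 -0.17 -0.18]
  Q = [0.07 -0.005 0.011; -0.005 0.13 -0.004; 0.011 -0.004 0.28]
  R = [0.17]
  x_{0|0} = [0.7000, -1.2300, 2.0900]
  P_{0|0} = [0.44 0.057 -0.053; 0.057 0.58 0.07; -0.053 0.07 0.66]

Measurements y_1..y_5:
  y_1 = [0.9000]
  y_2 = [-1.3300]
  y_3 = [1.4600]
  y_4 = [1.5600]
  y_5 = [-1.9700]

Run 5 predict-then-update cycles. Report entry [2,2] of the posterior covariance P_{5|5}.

P_post[2,2] = 4.1366

step 1: x^-=[1.1004, -0.6003, 2.3518]  P^-=[0.6529 0.2119 0.0978; 0.2119 0.7700 0.3024; 0.0978 0.3024 1.2400]  S=[0.7965]  K=[0.7523; 0.0334; -0.2219]  nu=[0.1209]  x^+=[1.1913, -0.5963, 2.3250]  P^+=[0.2021 0.1919 0.2308; 0.1919 0.7691 0.3083; 0.2308 0.3083 1.2007]
step 2: x^-=[1.7408, 0.1595, 2.7011]  P^-=[0.5019 0.4692 0.6386; 0.4692 1.1407 0.8119; 0.6386 0.8119 2.0704]  S=[0.4322]  K=[0.7107; 0.2987; 0.2959]  nu=[-2.5575]  x^+=[-0.0769, -0.6044, 1.9445]  P^+=[0.2836 0.3774 0.5477; 0.3774 1.1021 0.7737; 0.5477 0.7737 2.0325]
step 3: x^-=[0.2261, -0.1731, 2.2474]  P^-=[0.8015 0.9241 1.3145; 0.9241 1.7907 1.6893; 1.3145 1.6893 3.3742]  S=[0.4485]  K=[0.9091; 0.7037; 0.9365]  nu=[1.6090]  x^+=[1.6889, 0.9591, 3.7542]  P^+=[0.4308 0.6372 0.9327; 0.6372 1.5686 1.3937; 0.9327 1.3937 2.9809]
step 4: x^-=[2.6587, 2.0772, 4.5730]  P^-=[1.2321 1.5370 2.1322; 1.5370 2.6734 2.8105; 2.1322 2.8105 4.8851]  S=[0.5195]  K=[1.1300; 1.1101; 1.4921]  nu=[0.0776]  x^+=[2.7464, 2.1633, 4.6888]  P^+=[0.5688 0.8854 1.2563; 0.8854 2.0333 1.9501; 1.2563 1.9501 3.7287]
step 5: x^-=[4.1046, 3.6517, 5.8176]  P^-=[1.6161 2.0976 2.8163; 2.0976 3.5078 3.7898; 2.8163 3.7898 6.0953]  S=[0.5899]  K=[1.2759; 1.3887; 1.8222]  nu=[-4.4067]  x^+=[-1.5177, -2.4676, -2.2123]  P^+=[0.6559 1.0525 1.4449; 1.0525 2.3703 2.2972; 1.4449 2.2972 4.1366]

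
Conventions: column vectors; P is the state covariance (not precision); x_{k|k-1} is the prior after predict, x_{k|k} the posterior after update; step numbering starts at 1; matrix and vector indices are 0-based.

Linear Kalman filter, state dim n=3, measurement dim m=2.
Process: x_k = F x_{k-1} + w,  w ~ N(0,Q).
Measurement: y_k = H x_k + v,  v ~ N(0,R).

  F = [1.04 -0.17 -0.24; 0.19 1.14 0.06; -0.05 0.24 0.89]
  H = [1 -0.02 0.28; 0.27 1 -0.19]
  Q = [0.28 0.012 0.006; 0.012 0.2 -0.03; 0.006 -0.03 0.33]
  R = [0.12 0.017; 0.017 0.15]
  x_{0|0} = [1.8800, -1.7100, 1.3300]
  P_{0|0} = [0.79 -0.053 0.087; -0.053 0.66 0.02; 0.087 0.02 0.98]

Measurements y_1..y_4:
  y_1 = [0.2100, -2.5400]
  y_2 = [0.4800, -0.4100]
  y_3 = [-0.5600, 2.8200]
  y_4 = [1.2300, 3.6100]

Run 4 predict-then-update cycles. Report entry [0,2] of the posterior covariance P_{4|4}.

P_post[0,2] = -0.4508

step 1: x^-=[1.9267, -1.5124, 0.6793]  P^-=[1.1869 -0.0393 -0.2076; -0.0393 1.0715 0.2310; -0.2076 0.2310 1.1483]  S=[1.2801 0.3052; 0.3052 1.2618]  K=[0.8721 0.0432; -0.2006 0.8545; 0.0993 -0.0582]  nu=[-1.9372, -1.4187]  x^+=[0.1760, -2.3361, 0.5697]  P^+=[0.1880 -0.0866 -0.3011; -0.0866 0.2032 0.2899; -0.3011 0.2899 1.1350]
step 2: x^-=[0.4435, -2.5956, -0.0625]  P^-=[0.7591 -0.1939 -0.6197; -0.1939 0.4703 0.3337; -0.6197 0.3337 1.3939]  S=[0.6456 0.1112; 0.1112 0.5580]  K=[0.9044 0.0507; -0.2895 0.6930; -0.3472 -0.1073]  nu=[0.0021, 2.0539]  x^+=[0.5495, -1.1728, -0.2835]  P^+=[0.2195 -0.1125 -0.4012; -0.1125 0.1928 0.3336; -0.4012 0.3336 1.3014]
step 3: x^-=[0.8389, -1.2496, -0.5613]  P^-=[0.8652 -0.2319 -0.7661; -0.2319 0.4509 0.3681; -0.7661 0.3681 1.5534]  S=[0.6833 0.1204; 0.1204 0.5336]  K=[0.9481 0.0621; -0.3196 0.6688; -0.4699 -0.1450]  nu=[-1.2668, 3.7364]  x^+=[-0.1303, 1.6541, -0.5077]  P^+=[0.2347 -0.1209 -0.4368; -0.1209 0.1939 0.3494; -0.4368 0.3494 1.3749]
step 4: x^-=[-0.2948, 1.8305, -0.0483]  P^-=[0.9080 -0.2450 -0.8216; -0.2450 0.4509 0.3826; -0.8216 0.3826 1.6218]  S=[0.7008 0.1258; 0.1258 0.5322]  K=[0.9626 0.0661; -0.3288 0.6640; -0.5071 -0.1570]  nu=[1.5750, 1.8499]  x^+=[1.3436, 2.5411, -1.1374]  P^+=[0.2404 -0.1243 -0.4508; -0.1243 0.1954 0.3571; -0.4508 0.3571 1.4085]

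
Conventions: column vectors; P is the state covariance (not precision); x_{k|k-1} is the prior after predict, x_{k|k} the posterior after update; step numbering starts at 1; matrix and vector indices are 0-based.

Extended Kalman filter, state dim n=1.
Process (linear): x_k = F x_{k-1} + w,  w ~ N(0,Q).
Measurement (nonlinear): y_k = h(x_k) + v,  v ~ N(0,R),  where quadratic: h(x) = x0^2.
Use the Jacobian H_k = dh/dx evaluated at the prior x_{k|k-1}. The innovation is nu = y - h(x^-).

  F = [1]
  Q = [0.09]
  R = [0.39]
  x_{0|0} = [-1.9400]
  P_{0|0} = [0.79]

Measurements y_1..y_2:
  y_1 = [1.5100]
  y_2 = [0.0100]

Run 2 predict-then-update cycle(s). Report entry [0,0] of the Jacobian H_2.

H_jac[0,0] = -2.7516

step 1: x^-=[-1.9400]  P^-=[0.8800]  H_jac=[-3.8800]  S=[13.6379]  K=[-0.2504]  nu=[-2.2536]  x^+=[-1.3758]  P^+=[0.0252]
step 2: x^-=[-1.3758]  P^-=[0.1152]  H_jac=[-2.7516]  S=[1.2619]  K=[-0.2511]  nu=[-1.8828]  x^+=[-0.9030]  P^+=[0.0356]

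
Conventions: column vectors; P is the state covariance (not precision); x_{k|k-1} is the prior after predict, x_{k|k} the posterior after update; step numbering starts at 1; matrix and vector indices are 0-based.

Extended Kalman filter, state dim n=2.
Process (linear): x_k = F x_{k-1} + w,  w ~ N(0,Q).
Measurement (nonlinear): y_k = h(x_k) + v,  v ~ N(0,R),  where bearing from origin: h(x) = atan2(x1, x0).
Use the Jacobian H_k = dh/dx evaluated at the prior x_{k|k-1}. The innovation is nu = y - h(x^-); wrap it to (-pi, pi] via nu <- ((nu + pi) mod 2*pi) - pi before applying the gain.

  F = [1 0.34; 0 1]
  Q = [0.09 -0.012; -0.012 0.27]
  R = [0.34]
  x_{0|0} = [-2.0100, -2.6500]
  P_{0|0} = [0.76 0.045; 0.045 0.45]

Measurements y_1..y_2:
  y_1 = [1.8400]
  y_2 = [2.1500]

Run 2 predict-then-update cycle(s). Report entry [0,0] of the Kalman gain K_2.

K[0,0] = 0.0758

step 1: x^-=[-2.9110, -2.6500]  P^-=[0.9326 0.1860; 0.1860 0.7200]  H_jac=[0.1710 -0.1878]  S=[0.3807]  K=[0.3271; -0.2717]  nu=[-2.0401]  x^+=[-3.5784, -2.0957]  P^+=[0.8919 0.2198; 0.2198 0.6919]
step 2: x^-=[-4.2909, -2.0957]  P^-=[1.2114 0.4431; 0.4431 0.9619]  H_jac=[0.0919 -0.1882]  S=[0.3690]  K=[0.0758; -0.3802]  nu=[-1.4459]  x^+=[-4.4004, -1.5460]  P^+=[1.2092 0.4537; 0.4537 0.9086]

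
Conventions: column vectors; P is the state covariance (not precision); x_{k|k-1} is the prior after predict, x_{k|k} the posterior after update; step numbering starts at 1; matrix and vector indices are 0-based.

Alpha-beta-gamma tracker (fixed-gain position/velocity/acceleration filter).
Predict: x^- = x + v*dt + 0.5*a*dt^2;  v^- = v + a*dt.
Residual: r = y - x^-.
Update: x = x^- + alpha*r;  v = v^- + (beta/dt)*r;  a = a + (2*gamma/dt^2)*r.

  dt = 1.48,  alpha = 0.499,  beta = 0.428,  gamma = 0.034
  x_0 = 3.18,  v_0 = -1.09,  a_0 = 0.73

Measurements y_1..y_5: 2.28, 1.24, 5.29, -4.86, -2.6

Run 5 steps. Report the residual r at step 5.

resid = -3.5494

step 1: x_pred=2.3663  r=-0.0863  x^+=2.3232  v^+=-0.0346  a^+=0.7273
step 2: x_pred=3.0687  r=-1.8287  x^+=2.1562  v^+=0.5131  a^+=0.6706
step 3: x_pred=3.6499  r=1.6401  x^+=4.4683  v^+=1.9798  a^+=0.7215
step 4: x_pred=8.1885  r=-13.0485  x^+=1.6773  v^+=-0.7259  a^+=0.3164
step 5: x_pred=0.9494  r=-3.5494  x^+=-0.8217  v^+=-1.2841  a^+=0.2062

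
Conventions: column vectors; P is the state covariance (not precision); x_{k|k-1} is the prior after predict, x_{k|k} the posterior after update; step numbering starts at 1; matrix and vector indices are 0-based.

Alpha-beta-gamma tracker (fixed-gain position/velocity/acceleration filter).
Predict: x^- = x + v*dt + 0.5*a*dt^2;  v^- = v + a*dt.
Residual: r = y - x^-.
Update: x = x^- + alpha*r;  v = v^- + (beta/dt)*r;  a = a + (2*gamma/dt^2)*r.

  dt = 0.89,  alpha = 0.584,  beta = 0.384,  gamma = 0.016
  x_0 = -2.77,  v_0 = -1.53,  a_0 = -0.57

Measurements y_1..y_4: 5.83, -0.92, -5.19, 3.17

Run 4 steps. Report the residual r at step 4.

step 1: x_pred=-4.3574  r=10.1874  x^+=1.5920  v^+=2.3582  a^+=-0.1584
step 2: x_pred=3.6281  r=-4.5481  x^+=0.9720  v^+=0.2549  a^+=-0.3422
step 3: x_pred=1.0633  r=-6.2533  x^+=-2.5886  v^+=-2.7477  a^+=-0.5948
step 4: x_pred=-5.2697  r=8.4397  x^+=-0.3409  v^+=0.3643  a^+=-0.2538

resid = 8.4397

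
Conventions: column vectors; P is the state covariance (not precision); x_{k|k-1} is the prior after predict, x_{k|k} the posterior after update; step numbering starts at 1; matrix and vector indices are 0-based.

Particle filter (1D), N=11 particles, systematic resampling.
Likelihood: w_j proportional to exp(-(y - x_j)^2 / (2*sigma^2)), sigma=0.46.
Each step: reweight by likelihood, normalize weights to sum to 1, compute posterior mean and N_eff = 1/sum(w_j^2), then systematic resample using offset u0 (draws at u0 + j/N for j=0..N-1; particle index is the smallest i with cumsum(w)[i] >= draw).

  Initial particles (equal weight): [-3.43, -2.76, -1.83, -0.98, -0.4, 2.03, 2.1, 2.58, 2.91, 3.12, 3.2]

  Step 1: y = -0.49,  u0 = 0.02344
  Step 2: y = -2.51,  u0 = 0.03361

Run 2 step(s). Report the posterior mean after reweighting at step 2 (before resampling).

step 1: w=[0.0000, 0.0000, 0.0092, 0.3629, 0.6279, 0.0000, 0.0000, 0.0000, 0.0000, 0.0000, 0.0000]  mean=-0.6236  Neff=1.9010  idx=[3, 3, 3, 3, 4, 4, 4, 4, 4, 4, 4]
step 2: w=[0.2471, 0.2471, 0.2471, 0.2471, 0.0017, 0.0017, 0.0017, 0.0017, 0.0017, 0.0017, 0.0017]  mean=-0.9732  Neff=4.0956  idx=[0, 0, 0, 1, 1, 1, 2, 2, 3, 3, 3]

post_mean = -0.9732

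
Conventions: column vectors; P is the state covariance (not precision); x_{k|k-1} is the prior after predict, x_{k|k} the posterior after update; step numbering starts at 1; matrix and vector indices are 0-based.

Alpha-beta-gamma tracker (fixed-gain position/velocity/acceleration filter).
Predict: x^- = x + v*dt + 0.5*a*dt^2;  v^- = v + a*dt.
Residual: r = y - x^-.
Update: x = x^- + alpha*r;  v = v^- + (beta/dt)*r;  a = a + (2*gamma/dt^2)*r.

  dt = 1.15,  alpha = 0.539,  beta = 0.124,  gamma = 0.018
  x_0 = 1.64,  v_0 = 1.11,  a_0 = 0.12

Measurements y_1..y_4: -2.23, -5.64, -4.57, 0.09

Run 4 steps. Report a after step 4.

step 1: x_pred=2.9958  r=-5.2258  x^+=0.1791  v^+=0.6845  a^+=-0.0223
step 2: x_pred=0.9516  r=-6.5916  x^+=-2.6013  v^+=-0.0518  a^+=-0.2017
step 3: x_pred=-2.7942  r=-1.7758  x^+=-3.7514  v^+=-0.4752  a^+=-0.2500
step 4: x_pred=-4.4632  r=4.5532  x^+=-2.0090  v^+=-0.2718  a^+=-0.1261

a_post = -0.1261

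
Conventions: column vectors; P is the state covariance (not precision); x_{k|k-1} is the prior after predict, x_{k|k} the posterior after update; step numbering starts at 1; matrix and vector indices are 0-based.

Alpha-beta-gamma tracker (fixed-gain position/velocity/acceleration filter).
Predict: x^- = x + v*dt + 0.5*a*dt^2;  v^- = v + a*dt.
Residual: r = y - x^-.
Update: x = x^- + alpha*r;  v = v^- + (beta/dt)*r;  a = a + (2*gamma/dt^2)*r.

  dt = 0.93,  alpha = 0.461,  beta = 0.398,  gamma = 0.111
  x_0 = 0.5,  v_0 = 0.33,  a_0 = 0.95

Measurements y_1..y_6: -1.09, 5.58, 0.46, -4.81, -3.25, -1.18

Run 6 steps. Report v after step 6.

v_post = -4.1088

step 1: x_pred=1.2177  r=-2.3077  x^+=0.1539  v^+=0.2259  a^+=0.3577
step 2: x_pred=0.5186  r=5.0614  x^+=2.8519  v^+=2.7246  a^+=1.6568
step 3: x_pred=6.1022  r=-5.6422  x^+=3.5012  v^+=1.8508  a^+=0.2086
step 4: x_pred=5.3126  r=-10.1226  x^+=0.6461  v^+=-2.2873  a^+=-2.3897
step 5: x_pred=-2.5145  r=-0.7355  x^+=-2.8536  v^+=-4.8244  a^+=-2.5784
step 6: x_pred=-8.4554  r=7.2754  x^+=-5.1014  v^+=-4.1088  a^+=-0.7110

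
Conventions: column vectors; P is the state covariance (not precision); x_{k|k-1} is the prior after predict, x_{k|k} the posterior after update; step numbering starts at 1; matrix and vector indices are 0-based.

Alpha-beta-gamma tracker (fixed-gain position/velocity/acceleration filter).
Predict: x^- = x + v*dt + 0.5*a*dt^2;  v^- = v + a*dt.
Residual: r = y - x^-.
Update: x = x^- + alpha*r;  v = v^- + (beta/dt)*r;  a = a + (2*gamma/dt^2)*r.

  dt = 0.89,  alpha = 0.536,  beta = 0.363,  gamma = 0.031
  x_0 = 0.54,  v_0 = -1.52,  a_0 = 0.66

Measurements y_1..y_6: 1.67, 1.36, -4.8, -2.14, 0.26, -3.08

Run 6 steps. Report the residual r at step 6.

step 1: x_pred=-0.5514  r=2.2214  x^+=0.6393  v^+=-0.0266  a^+=0.8339
step 2: x_pred=0.9459  r=0.4141  x^+=1.1678  v^+=0.8845  a^+=0.8663
step 3: x_pred=2.2981  r=-7.0981  x^+=-1.5065  v^+=-1.2396  a^+=0.3107
step 4: x_pred=-2.4867  r=0.3467  x^+=-2.3008  v^+=-0.8217  a^+=0.3378
step 5: x_pred=-2.8983  r=3.1583  x^+=-1.2055  v^+=0.7672  a^+=0.5850
step 6: x_pred=-0.2910  r=-2.7890  x^+=-1.7859  v^+=0.1503  a^+=0.3667

resid = -2.7890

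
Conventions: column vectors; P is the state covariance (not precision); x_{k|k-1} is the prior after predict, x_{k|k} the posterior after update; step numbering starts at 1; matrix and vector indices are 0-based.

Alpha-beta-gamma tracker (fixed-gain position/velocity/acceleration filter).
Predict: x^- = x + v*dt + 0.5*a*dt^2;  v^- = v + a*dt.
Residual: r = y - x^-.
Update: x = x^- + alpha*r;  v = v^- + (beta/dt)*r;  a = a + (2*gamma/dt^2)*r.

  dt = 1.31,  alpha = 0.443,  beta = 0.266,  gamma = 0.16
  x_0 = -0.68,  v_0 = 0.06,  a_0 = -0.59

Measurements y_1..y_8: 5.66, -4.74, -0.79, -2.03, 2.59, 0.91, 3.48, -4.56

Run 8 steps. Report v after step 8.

step 1: x_pred=-1.1076  r=6.7676  x^+=1.8904  v^+=0.6613  a^+=0.6720
step 2: x_pred=3.3333  r=-8.0733  x^+=-0.2432  v^+=-0.0977  a^+=-0.8335
step 3: x_pred=-1.0864  r=0.2964  x^+=-0.9551  v^+=-1.1294  a^+=-0.7782
step 4: x_pred=-3.1023  r=1.0723  x^+=-2.6273  v^+=-1.9311  a^+=-0.5782
step 5: x_pred=-5.6532  r=8.2432  x^+=-2.0015  v^+=-1.0148  a^+=0.9589
step 6: x_pred=-2.5081  r=3.4181  x^+=-0.9939  v^+=0.9354  a^+=1.5962
step 7: x_pred=1.6011  r=1.8789  x^+=2.4335  v^+=3.4079  a^+=1.9466
step 8: x_pred=8.5681  r=-13.1281  x^+=2.7524  v^+=3.2923  a^+=-0.5014

v_post = 3.2923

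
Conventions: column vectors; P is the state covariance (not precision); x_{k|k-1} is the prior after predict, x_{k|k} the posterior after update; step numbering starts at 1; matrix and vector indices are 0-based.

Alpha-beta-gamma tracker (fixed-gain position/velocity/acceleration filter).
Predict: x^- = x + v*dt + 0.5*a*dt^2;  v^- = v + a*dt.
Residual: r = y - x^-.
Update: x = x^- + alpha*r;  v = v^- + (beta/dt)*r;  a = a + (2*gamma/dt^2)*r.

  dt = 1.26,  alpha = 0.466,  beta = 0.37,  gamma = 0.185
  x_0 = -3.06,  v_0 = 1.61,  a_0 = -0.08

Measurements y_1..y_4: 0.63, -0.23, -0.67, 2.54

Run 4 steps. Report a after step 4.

a_post = -0.7092

step 1: x_pred=-1.0949  r=1.7249  x^+=-0.2911  v^+=2.0157  a^+=0.3220
step 2: x_pred=2.5043  r=-2.7343  x^+=1.2301  v^+=1.6185  a^+=-0.3152
step 3: x_pred=3.0192  r=-3.6892  x^+=1.3000  v^+=0.1380  a^+=-1.1750
step 4: x_pred=0.5411  r=1.9989  x^+=1.4726  v^+=-0.7556  a^+=-0.7092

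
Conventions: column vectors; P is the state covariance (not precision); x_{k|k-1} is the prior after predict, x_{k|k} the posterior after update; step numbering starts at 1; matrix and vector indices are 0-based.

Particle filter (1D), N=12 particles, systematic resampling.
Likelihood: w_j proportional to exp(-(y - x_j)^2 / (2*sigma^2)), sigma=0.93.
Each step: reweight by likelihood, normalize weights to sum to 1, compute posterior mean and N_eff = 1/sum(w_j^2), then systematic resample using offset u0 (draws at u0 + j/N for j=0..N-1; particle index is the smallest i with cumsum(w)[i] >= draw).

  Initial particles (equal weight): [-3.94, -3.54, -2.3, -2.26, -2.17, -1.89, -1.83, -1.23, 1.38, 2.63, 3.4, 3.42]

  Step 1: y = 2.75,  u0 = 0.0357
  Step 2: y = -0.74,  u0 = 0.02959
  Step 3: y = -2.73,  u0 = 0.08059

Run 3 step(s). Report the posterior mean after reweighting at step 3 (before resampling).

post_mean = 1.3801

step 1: w=[0.0000, 0.0000, 0.0000, 0.0000, 0.0000, 0.0000, 0.0000, 0.0000, 0.1171, 0.3438, 0.2716, 0.2674]  mean=2.9038  Neff=3.6075  idx=[8, 9, 9, 9, 9, 9, 10, 10, 10, 11, 11, 11]
step 2: w=[0.9104, 0.0172, 0.0172, 0.0172, 0.0172, 0.0172, 0.0006, 0.0006, 0.0006, 0.0006, 0.0006, 0.0006]  mean=1.4948  Neff=1.2045  idx=[0, 0, 0, 0, 0, 0, 0, 0, 0, 0, 0, 3]
step 3: w=[0.0909, 0.0909, 0.0909, 0.0909, 0.0909, 0.0909, 0.0909, 0.0909, 0.0909, 0.0909, 0.0909, 0.0001]  mean=1.3801  Neff=11.0021  idx=[0, 1, 2, 3, 4, 5, 6, 7, 8, 9, 10, 10]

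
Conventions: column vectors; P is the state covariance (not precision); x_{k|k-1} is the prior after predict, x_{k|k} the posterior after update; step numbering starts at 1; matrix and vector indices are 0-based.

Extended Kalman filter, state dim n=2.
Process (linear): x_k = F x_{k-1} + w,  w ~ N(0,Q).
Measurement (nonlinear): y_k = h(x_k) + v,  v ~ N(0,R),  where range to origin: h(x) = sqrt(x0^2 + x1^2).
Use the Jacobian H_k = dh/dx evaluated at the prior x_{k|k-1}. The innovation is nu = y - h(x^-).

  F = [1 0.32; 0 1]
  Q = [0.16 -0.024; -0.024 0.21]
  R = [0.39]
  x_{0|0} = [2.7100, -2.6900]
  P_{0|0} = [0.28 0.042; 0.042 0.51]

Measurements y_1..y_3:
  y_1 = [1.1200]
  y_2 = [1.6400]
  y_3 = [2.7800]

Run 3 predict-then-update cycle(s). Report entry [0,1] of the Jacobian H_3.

step 1: x^-=[1.8492, -2.6900]  P^-=[0.5191 0.1812; 0.1812 0.7200]  H_jac=[0.5665 -0.8241]  S=[0.8764]  K=[0.1652; -0.5599]  nu=[-2.1443]  x^+=[1.4950, -1.4894]  P^+=[0.4952 0.2622; 0.2622 0.4453]
step 2: x^-=[1.0184, -1.4894]  P^-=[0.8686 0.3807; 0.3807 0.6553]  H_jac=[0.5644 -0.8255]  S=[0.7585]  K=[0.2321; -0.4298]  nu=[-0.1643]  x^+=[0.9803, -1.4188]  P^+=[0.8278 0.4564; 0.4564 0.5151]
step 3: x^-=[0.5263, -1.4188]  P^-=[1.3326 0.5972; 0.5972 0.7251]  H_jac=[0.3478 -0.9376]  S=[0.7991]  K=[-0.1207; -0.5908]  nu=[1.2668]  x^+=[0.3734, -2.1672]  P^+=[1.3210 0.5402; 0.5402 0.4462]

H_jac[0,1] = -0.9376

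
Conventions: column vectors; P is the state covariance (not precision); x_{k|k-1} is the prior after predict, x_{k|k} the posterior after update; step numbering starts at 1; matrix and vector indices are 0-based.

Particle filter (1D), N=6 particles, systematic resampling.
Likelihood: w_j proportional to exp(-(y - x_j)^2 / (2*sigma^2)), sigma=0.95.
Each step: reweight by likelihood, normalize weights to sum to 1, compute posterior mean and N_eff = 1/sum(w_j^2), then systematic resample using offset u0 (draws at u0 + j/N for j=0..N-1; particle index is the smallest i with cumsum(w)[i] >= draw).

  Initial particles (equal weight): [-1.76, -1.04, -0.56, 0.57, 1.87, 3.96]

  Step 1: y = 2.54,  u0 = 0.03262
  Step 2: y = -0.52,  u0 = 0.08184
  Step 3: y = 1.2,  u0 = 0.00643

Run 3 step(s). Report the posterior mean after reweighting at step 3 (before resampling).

step 1: w=[0.0000, 0.0007, 0.0040, 0.0948, 0.6344, 0.2662]  mean=2.2915  Neff=2.0734  idx=[3, 4, 4, 4, 4, 5]
step 2: w=[0.7540, 0.0615, 0.0615, 0.0615, 0.0615, 0.0000]  mean=0.8899  Neff=1.7134  idx=[0, 0, 0, 0, 0, 3]
step 3: w=[0.1675, 0.1675, 0.1675, 0.1675, 0.1675, 0.1627]  mean=0.7815  Neff=5.9993  idx=[0, 1, 2, 3, 4, 5]

post_mean = 0.7815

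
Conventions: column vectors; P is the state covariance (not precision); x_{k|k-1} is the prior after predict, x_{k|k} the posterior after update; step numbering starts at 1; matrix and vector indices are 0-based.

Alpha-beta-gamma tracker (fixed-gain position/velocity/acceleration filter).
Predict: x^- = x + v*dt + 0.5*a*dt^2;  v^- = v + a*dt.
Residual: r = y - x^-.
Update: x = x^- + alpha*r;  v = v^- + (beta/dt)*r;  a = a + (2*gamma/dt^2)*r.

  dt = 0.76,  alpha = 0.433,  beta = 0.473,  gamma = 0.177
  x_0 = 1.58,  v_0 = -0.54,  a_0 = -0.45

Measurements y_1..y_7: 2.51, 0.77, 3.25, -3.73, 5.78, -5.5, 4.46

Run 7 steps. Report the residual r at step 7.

resid = 8.3752

step 1: x_pred=1.0396  r=1.4704  x^+=1.6763  v^+=0.0331  a^+=0.4512
step 2: x_pred=1.8318  r=-1.0618  x^+=1.3720  v^+=-0.2848  a^+=-0.1996
step 3: x_pred=1.0979  r=2.1521  x^+=2.0298  v^+=0.9029  a^+=1.1194
step 4: x_pred=3.0392  r=-6.7692  x^+=0.1082  v^+=-2.4593  a^+=-3.0293
step 5: x_pred=-2.6358  r=8.4158  x^+=1.0082  v^+=0.4761  a^+=2.1285
step 6: x_pred=1.9848  r=-7.4848  x^+=-1.2561  v^+=-2.5645  a^+=-2.4587
step 7: x_pred=-3.9152  r=8.3752  x^+=-0.2888  v^+=0.7793  a^+=2.6743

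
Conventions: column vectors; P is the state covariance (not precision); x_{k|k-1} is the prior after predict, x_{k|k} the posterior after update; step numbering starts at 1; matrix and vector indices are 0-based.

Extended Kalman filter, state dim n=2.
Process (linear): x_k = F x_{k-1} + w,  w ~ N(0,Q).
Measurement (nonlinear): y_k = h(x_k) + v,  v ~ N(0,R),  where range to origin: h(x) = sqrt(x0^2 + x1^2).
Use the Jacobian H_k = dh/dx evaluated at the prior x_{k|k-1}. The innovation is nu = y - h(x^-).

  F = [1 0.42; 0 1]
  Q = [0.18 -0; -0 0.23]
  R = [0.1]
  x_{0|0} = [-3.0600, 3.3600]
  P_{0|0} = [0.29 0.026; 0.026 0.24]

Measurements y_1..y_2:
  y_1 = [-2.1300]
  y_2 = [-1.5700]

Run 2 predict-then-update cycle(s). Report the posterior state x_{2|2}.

step 1: x^-=[-1.6488, 3.3600]  P^-=[0.5342 0.1268; 0.1268 0.4700]  H_jac=[-0.4405 0.8977]  S=[0.4822]  K=[-0.2520; 0.7592]  nu=[-5.8727]  x^+=[-0.1691, -1.0988]  P^+=[0.5036 0.2190; 0.2190 0.1921]
step 2: x^-=[-0.6306, -1.0988]  P^-=[0.9014 0.2997; 0.2997 0.4221]  H_jac=[-0.4977 -0.8673]  S=[0.8996]  K=[-0.7877; -0.5728]  nu=[-2.8369]  x^+=[1.6041, 0.5260]  P^+=[0.3433 -0.1062; -0.1062 0.1270]

x_post = [1.6041, 0.5260]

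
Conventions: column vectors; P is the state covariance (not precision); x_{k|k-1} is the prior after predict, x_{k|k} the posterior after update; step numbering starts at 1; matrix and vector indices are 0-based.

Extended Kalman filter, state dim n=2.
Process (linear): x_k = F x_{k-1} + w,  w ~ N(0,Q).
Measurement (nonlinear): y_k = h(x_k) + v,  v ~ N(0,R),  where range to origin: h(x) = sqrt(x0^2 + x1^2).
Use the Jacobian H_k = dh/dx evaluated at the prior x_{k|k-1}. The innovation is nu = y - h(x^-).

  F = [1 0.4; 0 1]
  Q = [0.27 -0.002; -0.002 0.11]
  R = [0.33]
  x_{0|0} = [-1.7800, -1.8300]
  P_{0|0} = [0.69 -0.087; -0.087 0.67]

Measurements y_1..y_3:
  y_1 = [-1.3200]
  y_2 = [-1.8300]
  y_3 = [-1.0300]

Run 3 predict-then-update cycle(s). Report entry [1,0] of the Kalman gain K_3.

K[1,0] = -0.3144

step 1: x^-=[-2.5120, -1.8300]  P^-=[0.9976 0.1790; 0.1790 0.7800]  H_jac=[-0.8083 -0.5888]  S=[1.4225]  K=[-0.6409; -0.4246]  nu=[-4.4279]  x^+=[0.3259, 0.0499]  P^+=[0.4133 -0.2081; -0.2081 0.5236]
step 2: x^-=[0.3459, 0.0499]  P^-=[0.6006 -0.0007; -0.0007 0.6336]  H_jac=[0.9897 0.1429]  S=[0.9311]  K=[0.6383; 0.0965]  nu=[-2.1795]  x^+=[-1.0453, -0.1605]  P^+=[0.2212 -0.0580; -0.0580 0.6249]
step 3: x^-=[-1.1095, -0.1605]  P^-=[0.5448 0.1899; 0.1899 0.7349]  H_jac=[-0.9897 -0.1431]  S=[0.9325]  K=[-0.6074; -0.3144]  nu=[-2.1511]  x^+=[0.1969, 0.5158]  P^+=[0.2008 0.0119; 0.0119 0.6427]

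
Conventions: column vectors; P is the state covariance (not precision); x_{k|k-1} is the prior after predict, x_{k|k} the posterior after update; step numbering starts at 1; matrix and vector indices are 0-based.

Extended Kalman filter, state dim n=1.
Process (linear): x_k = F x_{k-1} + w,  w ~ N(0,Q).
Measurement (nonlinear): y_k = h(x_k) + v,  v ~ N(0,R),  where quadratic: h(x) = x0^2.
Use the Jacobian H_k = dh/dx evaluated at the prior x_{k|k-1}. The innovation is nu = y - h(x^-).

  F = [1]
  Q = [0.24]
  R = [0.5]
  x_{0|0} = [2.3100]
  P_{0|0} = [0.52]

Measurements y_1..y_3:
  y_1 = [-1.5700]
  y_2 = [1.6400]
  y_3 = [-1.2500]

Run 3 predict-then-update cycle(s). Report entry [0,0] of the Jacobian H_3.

step 1: x^-=[2.3100]  P^-=[0.7600]  H_jac=[4.6200]  S=[16.7217]  K=[0.2100]  nu=[-6.9061]  x^+=[0.8599]  P^+=[0.0227]
step 2: x^-=[0.8599]  P^-=[0.2627]  H_jac=[1.7197]  S=[1.2770]  K=[0.3538]  nu=[0.9006]  x^+=[1.1785]  P^+=[0.1029]
step 3: x^-=[1.1785]  P^-=[0.3429]  H_jac=[2.3570]  S=[2.4048]  K=[0.3361]  nu=[-2.6389]  x^+=[0.2917]  P^+=[0.0713]

H_jac[0,0] = 2.3570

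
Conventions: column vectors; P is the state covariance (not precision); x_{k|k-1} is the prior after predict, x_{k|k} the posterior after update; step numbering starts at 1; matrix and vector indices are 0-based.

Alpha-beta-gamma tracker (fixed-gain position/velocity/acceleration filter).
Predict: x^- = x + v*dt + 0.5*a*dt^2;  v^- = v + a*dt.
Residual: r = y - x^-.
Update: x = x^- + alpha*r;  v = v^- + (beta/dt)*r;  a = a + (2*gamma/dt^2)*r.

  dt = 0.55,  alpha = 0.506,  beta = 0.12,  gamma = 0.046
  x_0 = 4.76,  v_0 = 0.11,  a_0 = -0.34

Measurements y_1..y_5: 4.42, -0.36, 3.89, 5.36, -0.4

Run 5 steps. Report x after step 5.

x_post = 1.0533

step 1: x_pred=4.7691  r=-0.3491  x^+=4.5924  v^+=-0.1532  a^+=-0.4462
step 2: x_pred=4.4407  r=-4.8007  x^+=2.0116  v^+=-1.4460  a^+=-1.9062
step 3: x_pred=0.9280  r=2.9620  x^+=2.4267  v^+=-1.8481  a^+=-1.0054
step 4: x_pred=1.2582  r=4.1018  x^+=3.3337  v^+=-1.5062  a^+=0.2421
step 5: x_pred=2.5420  r=-2.9420  x^+=1.0533  v^+=-2.0149  a^+=-0.6526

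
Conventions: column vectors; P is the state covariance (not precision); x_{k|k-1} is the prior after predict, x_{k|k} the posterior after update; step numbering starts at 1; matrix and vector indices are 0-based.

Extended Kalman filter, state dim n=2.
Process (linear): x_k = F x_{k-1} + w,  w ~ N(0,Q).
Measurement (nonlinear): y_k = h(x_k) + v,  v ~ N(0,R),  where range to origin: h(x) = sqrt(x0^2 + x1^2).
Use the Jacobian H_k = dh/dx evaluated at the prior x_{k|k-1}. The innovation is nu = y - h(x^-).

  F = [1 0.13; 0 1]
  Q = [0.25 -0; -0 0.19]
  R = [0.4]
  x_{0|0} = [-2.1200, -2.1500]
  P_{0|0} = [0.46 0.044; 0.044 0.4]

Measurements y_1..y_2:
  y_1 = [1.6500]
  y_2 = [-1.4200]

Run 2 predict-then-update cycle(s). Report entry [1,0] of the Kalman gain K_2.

step 1: x^-=[-2.3995, -2.1500]  P^-=[0.7282 0.0960; 0.0960 0.5900]  H_jac=[-0.7448 -0.6673]  S=[1.1621]  K=[-0.5218; -0.4003]  nu=[-1.5718]  x^+=[-1.5793, -1.5207]  P^+=[0.4118 -0.1468; -0.1468 0.4038]
step 2: x^-=[-1.7770, -1.5207]  P^-=[0.6304 -0.0943; -0.0943 0.5938]  H_jac=[-0.7598 -0.6502]  S=[0.9218]  K=[-0.4531; -0.3411]  nu=[-3.7589]  x^+=[-0.0738, -0.2385]  P^+=[0.4412 -0.2368; -0.2368 0.4865]

K[1,0] = -0.3411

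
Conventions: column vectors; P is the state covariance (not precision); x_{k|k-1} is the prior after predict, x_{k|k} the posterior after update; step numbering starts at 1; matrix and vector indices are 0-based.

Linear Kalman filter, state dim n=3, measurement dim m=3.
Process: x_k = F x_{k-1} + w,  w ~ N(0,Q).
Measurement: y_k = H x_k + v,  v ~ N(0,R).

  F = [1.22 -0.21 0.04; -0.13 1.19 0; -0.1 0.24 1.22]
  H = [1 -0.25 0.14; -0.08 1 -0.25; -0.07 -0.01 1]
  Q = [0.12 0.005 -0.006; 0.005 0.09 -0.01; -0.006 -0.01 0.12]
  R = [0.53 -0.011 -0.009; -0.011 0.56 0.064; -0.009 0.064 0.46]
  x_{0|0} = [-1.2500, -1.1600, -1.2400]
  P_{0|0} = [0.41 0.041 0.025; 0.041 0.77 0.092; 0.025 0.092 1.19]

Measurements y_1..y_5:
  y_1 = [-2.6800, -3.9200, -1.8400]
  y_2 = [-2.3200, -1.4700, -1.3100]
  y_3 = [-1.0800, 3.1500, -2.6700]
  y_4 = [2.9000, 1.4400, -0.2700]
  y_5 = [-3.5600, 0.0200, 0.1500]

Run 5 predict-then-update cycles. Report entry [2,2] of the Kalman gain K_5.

step 1: x^-=[-1.3310, -1.2179, -1.6662]  P^-=[0.7460 -0.1876 -0.0095; -0.1876 1.1746 0.3387; -0.0095 0.3387 1.9855]  S=[1.4557 -0.5541 0.1238; -0.5541 1.7238 -0.0868; 0.1238 -0.0868 2.4435]  K=[0.5618 0.0359 -0.0517; -0.0739 0.6256 0.1651; 0.0438 -0.0363 0.8079]  nu=[-1.4202, -3.2251, -0.2791]  x^+=[-2.2304, -3.1765, -1.8370]  P^+=[0.3070 0.0340 -0.0047; 0.0340 0.3952 0.1230; -0.0047 0.1230 0.3698]
step 2: x^-=[-2.1274, -3.4901, -2.7805]  P^-=[0.5750 -0.0862 -0.0719; -0.0862 0.6443 0.2811; -0.0719 0.2811 0.7678]  S=[1.1636 -0.2572 -0.0827; -0.2572 1.1263 0.1610; -0.0827 0.1610 1.2350]  K=[0.5047 0.0223 -0.0593; -0.0615 0.4787 0.1607; 0.0141 -0.0019 0.6247]  nu=[-0.6758, 1.1548, 1.2866]  x^+=[-2.5191, -2.6890, -1.9884]  P^+=[0.2749 0.0224 -0.0109; 0.0224 0.3083 0.1098; -0.0109 0.1098 0.2874]
step 3: x^-=[-2.5881, -2.8724, -2.8193]  P^-=[0.5289 -0.0772 -0.0773; -0.0772 0.5243 0.2393; -0.0773 0.2393 0.6342]  S=[1.1043 -0.2167 -0.0932; -0.2167 1.0169 0.1533; -0.0932 0.1533 1.1028]  K=[0.4840 0.0142 -0.0640; -0.0617 0.4266 0.1527; 0.0049 -0.0006 0.5783]  nu=[1.1847, 5.1105, -0.0606]  x^+=[-1.9381, -0.7743, -2.8516]  P^+=[0.2629 0.0160 -0.0143; 0.0160 0.2761 0.1020; -0.0143 0.1020 0.2660]
step 4: x^-=[-2.3159, -0.6695, -3.4709]  P^-=[0.5127 -0.0771 -0.0804; -0.0771 0.4805 0.2202; -0.0804 0.2202 0.5968]  S=[1.0850 -0.2061 -0.0957; -0.2061 0.9801 0.1440; -0.0957 0.1440 1.0662]  K=[0.4759 0.0099 -0.0670; -0.0634 0.4055 0.1466; 0.0012 -0.0035 0.5636]  nu=[5.5344, 1.0565, 3.0321]  x^+=[0.1250, -0.1474, -1.7591]  P^+=[0.2581 0.0126 -0.0163; 0.0126 0.2626 0.0975; -0.0163 0.0975 0.2589]
step 5: x^-=[0.1131, -0.1917, -2.1940]  P^-=[0.5065 -0.0782 -0.0823; -0.0782 0.4623 0.2106; -0.0823 0.2106 0.5834]  S=[1.0781 -0.2031 -0.0967; -0.2031 0.9659 0.1380; -0.0967 0.1380 1.0532]  K=[0.4725 0.0076 -0.0687; -0.0649 0.3965 0.1428; -0.0005 -0.0061 0.5582]  nu=[-3.4139, -0.3278, 2.3500]  x^+=[-1.6639, 0.2354, -0.8785]  P^+=[0.2561 0.0108 -0.0173; 0.0108 0.2565 0.0950; -0.0173 0.0950 0.2561]

K[2,2] = 0.5582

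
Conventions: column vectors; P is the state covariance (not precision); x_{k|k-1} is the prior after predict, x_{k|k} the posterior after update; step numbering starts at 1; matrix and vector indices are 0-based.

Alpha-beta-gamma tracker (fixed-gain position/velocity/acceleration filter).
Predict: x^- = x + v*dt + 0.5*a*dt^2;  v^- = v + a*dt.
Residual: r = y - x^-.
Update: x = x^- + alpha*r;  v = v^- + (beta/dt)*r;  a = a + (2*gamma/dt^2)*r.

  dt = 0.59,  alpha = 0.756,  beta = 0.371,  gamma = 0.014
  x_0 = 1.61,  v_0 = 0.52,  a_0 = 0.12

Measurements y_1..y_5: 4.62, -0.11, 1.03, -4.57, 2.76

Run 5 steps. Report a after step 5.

a_post = 0.2092

step 1: x_pred=1.9377  r=2.6823  x^+=3.9655  v^+=2.2775  a^+=0.3358
step 2: x_pred=5.3677  r=-5.4777  x^+=1.2266  v^+=-0.9689  a^+=-0.1048
step 3: x_pred=0.6367  r=0.3933  x^+=0.9340  v^+=-0.7834  a^+=-0.0732
step 4: x_pred=0.4591  r=-5.0291  x^+=-3.3429  v^+=-3.9889  a^+=-0.4777
step 5: x_pred=-5.7795  r=8.5395  x^+=0.6764  v^+=1.0990  a^+=0.2092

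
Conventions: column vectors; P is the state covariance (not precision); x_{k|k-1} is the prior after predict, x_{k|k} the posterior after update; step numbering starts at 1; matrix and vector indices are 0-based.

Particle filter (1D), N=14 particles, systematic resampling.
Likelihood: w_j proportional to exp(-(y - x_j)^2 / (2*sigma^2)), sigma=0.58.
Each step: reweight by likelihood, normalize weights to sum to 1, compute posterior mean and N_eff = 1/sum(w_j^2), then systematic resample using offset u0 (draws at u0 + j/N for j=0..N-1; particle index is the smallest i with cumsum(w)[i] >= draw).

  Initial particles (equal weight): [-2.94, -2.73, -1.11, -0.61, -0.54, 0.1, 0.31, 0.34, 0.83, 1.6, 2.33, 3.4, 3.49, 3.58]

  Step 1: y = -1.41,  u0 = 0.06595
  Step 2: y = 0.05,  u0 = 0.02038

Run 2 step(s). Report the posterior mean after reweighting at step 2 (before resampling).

step 1: w=[0.0176, 0.0429, 0.5002, 0.2209, 0.1856, 0.0193, 0.0070, 0.0060, 0.0003, 0.0000, 0.0000, 0.0000, 0.0000, 0.0000]  mean=-0.9528  Neff=2.9753  idx=[2, 2, 2, 2, 2, 2, 2, 3, 3, 3, 3, 4, 4, 7]
step 2: w=[0.0265, 0.0265, 0.0265, 0.0265, 0.0265, 0.0265, 0.0265, 0.1023, 0.1023, 0.1023, 0.1023, 0.1165, 0.1165, 0.1725]  mean=-0.5224  Neff=9.6444  idx=[0, 3, 6, 7, 8, 8, 9, 10, 10, 11, 12, 12, 13, 13]

post_mean = -0.5224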